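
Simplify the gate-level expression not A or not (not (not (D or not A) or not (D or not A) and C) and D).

not A or not D

not A or not (not (not (D or not A) or not (D or not A) and C) and D)
= not A or not (not not (D or not A) and D)   — absorption
= not A or not ((D or not A) and D)   — double negation
= not A or not D   — absorption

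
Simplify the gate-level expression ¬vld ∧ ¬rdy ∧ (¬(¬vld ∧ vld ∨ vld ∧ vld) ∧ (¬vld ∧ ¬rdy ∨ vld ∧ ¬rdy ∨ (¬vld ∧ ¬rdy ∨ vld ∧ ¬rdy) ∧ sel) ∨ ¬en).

¬vld ∧ ¬rdy

¬vld ∧ ¬rdy ∧ (¬(¬vld ∧ vld ∨ vld ∧ vld) ∧ (¬vld ∧ ¬rdy ∨ vld ∧ ¬rdy ∨ (¬vld ∧ ¬rdy ∨ vld ∧ ¬rdy) ∧ sel) ∨ ¬en)
= ¬vld ∧ ¬rdy ∧ (¬(¬vld ∧ vld ∨ vld ∧ vld) ∧ (¬vld ∧ ¬rdy ∨ vld ∧ ¬rdy) ∨ ¬en)   [absorption]
= ¬vld ∧ ¬rdy ∧ (¬(¬vld ∧ vld ∨ vld ∧ vld) ∧ ¬rdy ∨ ¬en)   [distribution]
= ¬vld ∧ ¬rdy ∧ (¬vld ∧ ¬rdy ∨ ¬en)   [distribution]
= ¬vld ∧ ¬rdy   [absorption]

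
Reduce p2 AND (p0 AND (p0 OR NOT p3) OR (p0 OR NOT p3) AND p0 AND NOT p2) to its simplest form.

p2 AND p0

p2 AND (p0 AND (p0 OR NOT p3) OR (p0 OR NOT p3) AND p0 AND NOT p2)
= p2 AND (p0 AND (p0 OR NOT p3) OR p0 AND NOT p2)   [absorption]
= p2 AND (p0 OR p0 AND NOT p2)   [absorption]
= p2 AND p0   [absorption]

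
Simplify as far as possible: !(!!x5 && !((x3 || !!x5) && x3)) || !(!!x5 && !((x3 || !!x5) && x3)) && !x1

!x5 || x3

!(!!x5 && !((x3 || !!x5) && x3)) || !(!!x5 && !((x3 || !!x5) && x3)) && !x1
= !(!!x5 && !((x3 || !!x5) && x3))   — absorption
= !(!!x5 && !((x3 || x5) && x3))   — double negation
= !(!!x5 && !x3)   — absorption
= !x5 || x3   — De Morgan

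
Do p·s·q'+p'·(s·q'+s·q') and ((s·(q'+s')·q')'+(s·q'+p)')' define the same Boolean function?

Yes

E1: p·s·q'+p'·(s·q'+s·q')
    = p·s·q'+p'·s·q'   — idempotence
    = s·q'   — distribution
E2: ((s·(q'+s')·q')'+(s·q'+p)')'
    = ((s·q')'+(s·q'+p)')'   — absorption
    = s·q'·(s·q'+p)   — De Morgan
    = s·q'   — absorption
Both reduce to s·q', so they are equivalent.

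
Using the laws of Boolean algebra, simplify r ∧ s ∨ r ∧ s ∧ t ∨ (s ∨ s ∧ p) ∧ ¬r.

r ∧ s ∨ r ∧ s ∧ t ∨ (s ∨ s ∧ p) ∧ ¬r
= r ∧ s ∨ r ∧ s ∧ t ∨ s ∧ ¬r   — absorption
= r ∧ s ∨ s ∧ ¬r   — absorption
= s   — distribution

s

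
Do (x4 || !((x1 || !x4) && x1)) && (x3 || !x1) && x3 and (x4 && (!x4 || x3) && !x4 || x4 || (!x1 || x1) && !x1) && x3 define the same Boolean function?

E1: (x4 || !((x1 || !x4) && x1)) && (x3 || !x1) && x3
    = (x4 || !x1) && (x3 || !x1) && x3
    = (x4 || !x1) && x3
E2: (x4 && (!x4 || x3) && !x4 || x4 || (!x1 || x1) && !x1) && x3
    = (x4 && (!x4 || x3) && !x4 || x4 || !x1) && x3
    = (x4 && !x4 || x4 || !x1) && x3
    = (x4 || !x1) && x3
Both reduce to (x4 || !x1) && x3, so they are equivalent.

Yes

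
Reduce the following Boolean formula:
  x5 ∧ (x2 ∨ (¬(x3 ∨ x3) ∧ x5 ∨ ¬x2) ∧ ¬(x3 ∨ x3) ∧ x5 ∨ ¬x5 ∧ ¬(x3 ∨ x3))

x5 ∧ (x2 ∨ ¬x3)

x5 ∧ (x2 ∨ (¬(x3 ∨ x3) ∧ x5 ∨ ¬x2) ∧ ¬(x3 ∨ x3) ∧ x5 ∨ ¬x5 ∧ ¬(x3 ∨ x3))
= x5 ∧ (x2 ∨ ¬(x3 ∨ x3) ∧ x5 ∨ ¬x5 ∧ ¬(x3 ∨ x3))   — absorption
= x5 ∧ (x2 ∨ ¬(x3 ∨ x3))   — distribution
= x5 ∧ (x2 ∨ ¬x3)   — idempotence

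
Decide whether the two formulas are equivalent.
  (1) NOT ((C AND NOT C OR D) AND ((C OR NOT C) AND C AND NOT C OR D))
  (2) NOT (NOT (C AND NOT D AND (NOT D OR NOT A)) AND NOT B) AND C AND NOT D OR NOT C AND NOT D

Yes

E1: NOT ((C AND NOT C OR D) AND ((C OR NOT C) AND C AND NOT C OR D))
    = NOT ((C AND NOT C OR D) AND (C AND NOT C OR D))   — complement / identity
    = NOT (C AND NOT C OR D)   — idempotence
    = NOT D   — complement / identity
E2: NOT (NOT (C AND NOT D AND (NOT D OR NOT A)) AND NOT B) AND C AND NOT D OR NOT C AND NOT D
    = NOT (NOT (C AND NOT D) AND NOT B) AND C AND NOT D OR NOT C AND NOT D   — absorption
    = (C AND NOT D OR B) AND C AND NOT D OR NOT C AND NOT D   — De Morgan
    = C AND NOT D OR NOT C AND NOT D   — absorption
    = NOT D   — distribution
Both reduce to NOT D, so they are equivalent.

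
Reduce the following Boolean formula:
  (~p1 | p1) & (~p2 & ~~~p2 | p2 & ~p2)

(~p1 | p1) & (~p2 & ~~~p2 | p2 & ~p2)
= ~p2 & ~~~p2 | p2 & ~p2   — complement / identity
= ~p2 & ~p2 | p2 & ~p2   — double negation
= ~p2   — distribution

~p2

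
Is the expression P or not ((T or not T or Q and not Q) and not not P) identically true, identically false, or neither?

P or not ((T or not T or Q and not Q) and not not P)
= P or not ((T or not T) and not not P)   [complement / identity]
= P or not not not P   [complement / identity]
= P or not P   [double negation]
= True   [complement]

identically true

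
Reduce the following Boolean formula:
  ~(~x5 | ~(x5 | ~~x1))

x5

~(~x5 | ~(x5 | ~~x1))
= x5 & (x5 | ~~x1)
= x5 & (x5 | x1)
= x5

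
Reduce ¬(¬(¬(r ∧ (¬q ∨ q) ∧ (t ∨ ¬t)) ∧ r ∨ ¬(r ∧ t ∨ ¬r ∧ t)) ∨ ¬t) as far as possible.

¬(¬(¬(r ∧ (¬q ∨ q) ∧ (t ∨ ¬t)) ∧ r ∨ ¬(r ∧ t ∨ ¬r ∧ t)) ∨ ¬t)
= ¬(¬(¬(r ∧ (¬q ∨ q)) ∧ r ∨ ¬(r ∧ t ∨ ¬r ∧ t)) ∨ ¬t)   (complement / identity)
= ¬(¬(¬(r ∧ (¬q ∨ q)) ∧ r ∨ ¬t) ∨ ¬t)   (distribution)
= (¬(r ∧ (¬q ∨ q)) ∧ r ∨ ¬t) ∧ t   (De Morgan)
= (¬r ∧ r ∨ ¬t) ∧ t   (complement / identity)
= ¬t ∧ t   (complement / identity)
= False   (complement)

False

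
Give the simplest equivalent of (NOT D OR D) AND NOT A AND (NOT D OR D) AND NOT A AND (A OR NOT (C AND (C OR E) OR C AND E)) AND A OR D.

D

(NOT D OR D) AND NOT A AND (NOT D OR D) AND NOT A AND (A OR NOT (C AND (C OR E) OR C AND E)) AND A OR D
= (NOT D OR D) AND NOT A AND (NOT D OR D) AND NOT A AND (A OR NOT (C OR C AND E)) AND A OR D   [absorption]
= (NOT D OR D) AND NOT A AND (A OR NOT (C OR C AND E)) AND A OR D   [idempotence]
= NOT A AND (A OR NOT (C OR C AND E)) AND A OR D   [complement / identity]
= NOT A AND (A OR NOT C) AND A OR D   [absorption]
= NOT A AND A OR D   [absorption]
= D   [complement / identity]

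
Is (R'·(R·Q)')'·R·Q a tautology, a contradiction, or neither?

(R'·(R·Q)')'·R·Q
= (R+R·Q)·R·Q   [De Morgan]
= R·R·Q   [absorption]
= R·Q   [idempotence]
This depends on Q, R, so it is not a constant.

neither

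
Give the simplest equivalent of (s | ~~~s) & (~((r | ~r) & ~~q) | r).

~q | r

(s | ~~~s) & (~((r | ~r) & ~~q) | r)
= (s | ~~~s) & (~~~q | r)   — complement / identity
= (s | ~s) & (~~~q | r)   — double negation
= ~~~q | r   — complement / identity
= ~q | r   — double negation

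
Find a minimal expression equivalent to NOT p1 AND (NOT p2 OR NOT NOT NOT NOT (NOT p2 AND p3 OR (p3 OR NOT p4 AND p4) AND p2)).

NOT p1 AND (NOT p2 OR p3)

NOT p1 AND (NOT p2 OR NOT NOT NOT NOT (NOT p2 AND p3 OR (p3 OR NOT p4 AND p4) AND p2))
= NOT p1 AND (NOT p2 OR NOT NOT NOT NOT (NOT p2 AND p3 OR p3 AND p2))   (complement / identity)
= NOT p1 AND (NOT p2 OR NOT NOT NOT NOT p3)   (distribution)
= NOT p1 AND (NOT p2 OR NOT NOT p3)   (double negation)
= NOT p1 AND (NOT p2 OR p3)   (double negation)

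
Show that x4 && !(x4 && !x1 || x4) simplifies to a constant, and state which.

x4 && !(x4 && !x1 || x4)
= x4 && !x4   (absorption)
= false   (complement)

false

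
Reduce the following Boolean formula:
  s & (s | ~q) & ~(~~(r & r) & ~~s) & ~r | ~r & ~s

s & (s | ~q) & ~(~~(r & r) & ~~s) & ~r | ~r & ~s
= s & (s | ~q) & (~(r & r) | ~s) & ~r | ~r & ~s   (De Morgan)
= s & (s | ~q) & (~r | ~s) & ~r | ~r & ~s   (idempotence)
= s & (s | ~q) & ~r | ~r & ~s   (absorption)
= s & ~r | ~r & ~s   (absorption)
= ~r   (distribution)

~r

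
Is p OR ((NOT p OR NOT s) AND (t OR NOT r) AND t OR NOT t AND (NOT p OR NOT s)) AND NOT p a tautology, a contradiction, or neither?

p OR ((NOT p OR NOT s) AND (t OR NOT r) AND t OR NOT t AND (NOT p OR NOT s)) AND NOT p
= p OR ((NOT p OR NOT s) AND t OR NOT t AND (NOT p OR NOT s)) AND NOT p   [absorption]
= p OR (NOT p OR NOT s) AND NOT p   [distribution]
= p OR NOT p   [absorption]
= TRUE   [complement]

tautology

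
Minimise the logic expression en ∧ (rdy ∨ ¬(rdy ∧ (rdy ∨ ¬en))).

en

en ∧ (rdy ∨ ¬(rdy ∧ (rdy ∨ ¬en)))
= en ∧ (rdy ∨ ¬rdy)   (absorption)
= en   (complement / identity)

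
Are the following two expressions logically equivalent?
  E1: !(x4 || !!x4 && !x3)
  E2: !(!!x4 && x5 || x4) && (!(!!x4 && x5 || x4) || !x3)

E1: !(x4 || !!x4 && !x3)
    = !(x4 || x4 && !x3)
    = !x4
E2: !(!!x4 && x5 || x4) && (!(!!x4 && x5 || x4) || !x3)
    = !(!!x4 && x5 || x4)
    = !(x4 && x5 || x4)
    = !x4
Both reduce to !x4, so they are equivalent.

Yes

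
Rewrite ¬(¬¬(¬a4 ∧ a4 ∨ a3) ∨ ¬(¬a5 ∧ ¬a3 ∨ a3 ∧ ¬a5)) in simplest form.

¬a3 ∧ ¬a5

¬(¬¬(¬a4 ∧ a4 ∨ a3) ∨ ¬(¬a5 ∧ ¬a3 ∨ a3 ∧ ¬a5))
= ¬(¬a4 ∧ a4 ∨ a3) ∧ (¬a5 ∧ ¬a3 ∨ a3 ∧ ¬a5)
= ¬(¬a4 ∧ a4 ∨ a3) ∧ ¬a5
= ¬a3 ∧ ¬a5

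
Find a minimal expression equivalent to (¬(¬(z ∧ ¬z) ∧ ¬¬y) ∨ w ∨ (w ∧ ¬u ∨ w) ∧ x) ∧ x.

(¬y ∨ w) ∧ x

(¬(¬(z ∧ ¬z) ∧ ¬¬y) ∨ w ∨ (w ∧ ¬u ∨ w) ∧ x) ∧ x
= (z ∧ ¬z ∨ ¬y ∨ w ∨ (w ∧ ¬u ∨ w) ∧ x) ∧ x   — De Morgan
= (z ∧ ¬z ∨ ¬y ∨ w ∨ w ∧ x) ∧ x   — absorption
= (¬y ∨ w ∨ w ∧ x) ∧ x   — complement / identity
= (¬y ∨ w) ∧ x   — absorption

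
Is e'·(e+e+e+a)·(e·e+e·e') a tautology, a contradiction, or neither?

contradiction

e'·(e+e+e+a)·(e·e+e·e')
= e'·(e+e+e+a)·e   (distribution)
= e'·(e+e+a)·e   (idempotence)
= e'·(e+a)·e   (idempotence)
= e'·e   (absorption)
= 0   (complement)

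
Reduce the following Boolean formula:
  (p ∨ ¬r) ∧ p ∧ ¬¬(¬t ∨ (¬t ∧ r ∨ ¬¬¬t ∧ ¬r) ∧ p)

p ∧ ¬t

(p ∨ ¬r) ∧ p ∧ ¬¬(¬t ∨ (¬t ∧ r ∨ ¬¬¬t ∧ ¬r) ∧ p)
= (p ∨ ¬r) ∧ p ∧ ¬¬(¬t ∨ (¬t ∧ r ∨ ¬t ∧ ¬r) ∧ p)   — double negation
= (p ∨ ¬r) ∧ p ∧ ¬¬(¬t ∨ ¬t ∧ p)   — distribution
= (p ∨ ¬r) ∧ p ∧ ¬¬¬t   — absorption
= p ∧ ¬¬¬t   — absorption
= p ∧ ¬t   — double negation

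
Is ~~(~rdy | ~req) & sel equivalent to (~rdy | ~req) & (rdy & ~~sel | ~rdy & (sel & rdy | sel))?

Yes

E1: ~~(~rdy | ~req) & sel
    = (~rdy | ~req) & sel   [double negation]
E2: (~rdy | ~req) & (rdy & ~~sel | ~rdy & (sel & rdy | sel))
    = (~rdy | ~req) & (rdy & sel | ~rdy & (sel & rdy | sel))   [double negation]
    = (~rdy | ~req) & (rdy & sel | ~rdy & sel)   [absorption]
    = (~rdy | ~req) & sel   [distribution]
Both reduce to (~rdy | ~req) & sel, so they are equivalent.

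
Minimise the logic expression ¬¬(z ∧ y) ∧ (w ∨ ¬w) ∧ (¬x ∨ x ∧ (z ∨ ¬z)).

¬¬(z ∧ y) ∧ (w ∨ ¬w) ∧ (¬x ∨ x ∧ (z ∨ ¬z))
= ¬¬(z ∧ y) ∧ (¬x ∨ x ∧ (z ∨ ¬z))   — complement / identity
= ¬¬(z ∧ y) ∧ (¬x ∨ x)   — complement / identity
= z ∧ y ∧ (¬x ∨ x)   — double negation
= z ∧ y   — complement / identity

z ∧ y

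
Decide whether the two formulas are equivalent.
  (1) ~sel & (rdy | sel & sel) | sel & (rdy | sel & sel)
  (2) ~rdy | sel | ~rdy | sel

E1: ~sel & (rdy | sel & sel) | sel & (rdy | sel & sel)
    = rdy | sel & sel   — distribution
    = rdy | sel   — idempotence
E2: ~rdy | sel | ~rdy | sel
    = ~rdy | sel   — idempotence
These differ: at rdy=0, sel=0, E1 = 0 but E2 = 1.

No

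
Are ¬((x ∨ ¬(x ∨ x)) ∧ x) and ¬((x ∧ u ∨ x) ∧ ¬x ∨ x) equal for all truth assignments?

E1: ¬((x ∨ ¬(x ∨ x)) ∧ x)
    = ¬((x ∨ ¬x) ∧ x)   (idempotence)
    = ¬x   (complement / identity)
E2: ¬((x ∧ u ∨ x) ∧ ¬x ∨ x)
    = ¬(x ∧ ¬x ∨ x)   (absorption)
    = ¬x   (complement / identity)
Both reduce to ¬x, so they are equivalent.

Yes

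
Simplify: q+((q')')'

1

q+((q')')'
= q+q'   — double negation
= 1   — complement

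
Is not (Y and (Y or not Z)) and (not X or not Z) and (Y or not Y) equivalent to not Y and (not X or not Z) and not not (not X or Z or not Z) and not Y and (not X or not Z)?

Yes

E1: not (Y and (Y or not Z)) and (not X or not Z) and (Y or not Y)
    = not (Y and (Y or not Z)) and (not X or not Z)   — complement / identity
    = not Y and (not X or not Z)   — absorption
E2: not Y and (not X or not Z) and not not (not X or Z or not Z) and not Y and (not X or not Z)
    = not Y and (not X or not Z) and (not X or Z or not Z) and not Y and (not X or not Z)   — double negation
    = not Y and (not X and (not X or Z) or not Z) and not Y and (not X or not Z)   — distribution
    = not Y and (not X or not Z) and not Y and (not X or not Z)   — absorption
    = not Y and (not X or not Z)   — idempotence
Both reduce to not Y and (not X or not Z), so they are equivalent.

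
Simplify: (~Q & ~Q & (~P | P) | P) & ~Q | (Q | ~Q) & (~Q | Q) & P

(~Q & ~Q & (~P | P) | P) & ~Q | (Q | ~Q) & (~Q | Q) & P
= (~Q & ~Q & (~P | P) | P) & ~Q | (Q | ~Q) & P
= (~Q & ~Q & (~P | P) | P) & ~Q | P
= (~Q & ~Q | P) & ~Q | P
= (~Q | P) & ~Q | P
= ~Q | P

~Q | P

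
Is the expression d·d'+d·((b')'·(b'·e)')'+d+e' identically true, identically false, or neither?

d·d'+d·((b')'·(b'·e)')'+d+e'
= d·d'+d·(b'+b'·e)+d+e'
= d·(b'+b'·e)+d+e'
= d·b'+d+e'
= d+e'
This depends on d, e, so it is not a constant.

neither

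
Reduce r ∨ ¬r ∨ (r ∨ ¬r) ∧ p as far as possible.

r ∨ ¬r ∨ (r ∨ ¬r) ∧ p
= r ∨ ¬r   (absorption)
= True   (complement)

True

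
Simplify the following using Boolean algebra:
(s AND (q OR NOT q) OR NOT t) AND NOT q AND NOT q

(s AND (q OR NOT q) OR NOT t) AND NOT q AND NOT q
= (s AND (q OR NOT q) OR NOT t) AND NOT q
= (s OR NOT t) AND NOT q

(s OR NOT t) AND NOT q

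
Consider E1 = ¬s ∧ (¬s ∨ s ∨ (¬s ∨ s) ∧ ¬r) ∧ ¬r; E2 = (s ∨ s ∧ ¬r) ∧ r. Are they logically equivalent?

No

E1: ¬s ∧ (¬s ∨ s ∨ (¬s ∨ s) ∧ ¬r) ∧ ¬r
    = ¬s ∧ (¬s ∨ s) ∧ ¬r   — absorption
    = ¬s ∧ ¬r   — complement / identity
E2: (s ∨ s ∧ ¬r) ∧ r
    = s ∧ r   — absorption
These differ: at r=0, s=0, E1 = 1 but E2 = 0.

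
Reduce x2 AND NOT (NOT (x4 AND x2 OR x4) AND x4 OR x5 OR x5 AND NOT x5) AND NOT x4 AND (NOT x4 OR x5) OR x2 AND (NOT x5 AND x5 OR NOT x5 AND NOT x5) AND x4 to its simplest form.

x2 AND NOT x5

x2 AND NOT (NOT (x4 AND x2 OR x4) AND x4 OR x5 OR x5 AND NOT x5) AND NOT x4 AND (NOT x4 OR x5) OR x2 AND (NOT x5 AND x5 OR NOT x5 AND NOT x5) AND x4
= x2 AND NOT (NOT x4 AND x4 OR x5 OR x5 AND NOT x5) AND NOT x4 AND (NOT x4 OR x5) OR x2 AND (NOT x5 AND x5 OR NOT x5 AND NOT x5) AND x4
= x2 AND NOT (NOT x4 AND x4 OR x5 OR x5 AND NOT x5) AND NOT x4 AND (NOT x4 OR x5) OR x2 AND NOT x5 AND x4
= x2 AND NOT (NOT x4 AND x4 OR x5) AND NOT x4 AND (NOT x4 OR x5) OR x2 AND NOT x5 AND x4
= x2 AND NOT (NOT x4 AND x4 OR x5) AND NOT x4 OR x2 AND NOT x5 AND x4
= x2 AND NOT x5 AND NOT x4 OR x2 AND NOT x5 AND x4
= x2 AND NOT x5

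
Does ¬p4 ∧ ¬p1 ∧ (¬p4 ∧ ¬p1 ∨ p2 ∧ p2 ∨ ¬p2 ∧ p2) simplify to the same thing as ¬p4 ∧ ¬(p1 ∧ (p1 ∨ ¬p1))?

E1: ¬p4 ∧ ¬p1 ∧ (¬p4 ∧ ¬p1 ∨ p2 ∧ p2 ∨ ¬p2 ∧ p2)
    = ¬p4 ∧ ¬p1 ∧ (¬p4 ∧ ¬p1 ∨ p2)   (distribution)
    = ¬p4 ∧ ¬p1   (absorption)
E2: ¬p4 ∧ ¬(p1 ∧ (p1 ∨ ¬p1))
    = ¬p4 ∧ ¬p1   (complement / identity)
Both reduce to ¬p4 ∧ ¬p1, so they are equivalent.

Yes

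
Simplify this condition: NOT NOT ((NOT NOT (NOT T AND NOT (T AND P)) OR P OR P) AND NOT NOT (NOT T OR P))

NOT T OR P

NOT NOT ((NOT NOT (NOT T AND NOT (T AND P)) OR P OR P) AND NOT NOT (NOT T OR P))
= NOT NOT ((NOT (T OR T AND P) OR P OR P) AND NOT NOT (NOT T OR P))   [De Morgan]
= NOT NOT ((NOT T OR P OR P) AND NOT NOT (NOT T OR P))   [absorption]
= NOT NOT ((NOT T OR P OR P) AND (NOT T OR P))   [double negation]
= (NOT T OR P OR P) AND (NOT T OR P)   [double negation]
= NOT T OR P   [absorption]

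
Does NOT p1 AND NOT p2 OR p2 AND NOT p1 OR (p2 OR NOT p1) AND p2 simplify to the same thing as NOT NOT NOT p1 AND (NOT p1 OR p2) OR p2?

E1: NOT p1 AND NOT p2 OR p2 AND NOT p1 OR (p2 OR NOT p1) AND p2
    = NOT p1 OR (p2 OR NOT p1) AND p2
    = NOT p1 OR p2
E2: NOT NOT NOT p1 AND (NOT p1 OR p2) OR p2
    = NOT p1 AND (NOT p1 OR p2) OR p2
    = NOT p1 OR p2
Both reduce to NOT p1 OR p2, so they are equivalent.

Yes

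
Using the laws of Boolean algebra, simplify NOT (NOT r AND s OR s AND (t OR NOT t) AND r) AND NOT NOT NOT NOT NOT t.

NOT (NOT r AND s OR s AND (t OR NOT t) AND r) AND NOT NOT NOT NOT NOT t
= NOT (NOT r AND s OR s AND r) AND NOT NOT NOT NOT NOT t   (complement / identity)
= NOT (NOT r AND s OR s AND r) AND NOT NOT NOT t   (double negation)
= NOT s AND NOT NOT NOT t   (distribution)
= NOT s AND NOT t   (double negation)

NOT s AND NOT t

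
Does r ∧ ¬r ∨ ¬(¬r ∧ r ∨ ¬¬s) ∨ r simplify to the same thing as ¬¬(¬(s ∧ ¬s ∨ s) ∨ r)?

Yes

E1: r ∧ ¬r ∨ ¬(¬r ∧ r ∨ ¬¬s) ∨ r
    = r ∧ ¬r ∨ ¬¬¬s ∨ r   — complement / identity
    = ¬¬¬s ∨ r   — complement / identity
    = ¬s ∨ r   — double negation
E2: ¬¬(¬(s ∧ ¬s ∨ s) ∨ r)
    = ¬(s ∧ ¬s ∨ s) ∨ r   — double negation
    = ¬s ∨ r   — complement / identity
Both reduce to ¬s ∨ r, so they are equivalent.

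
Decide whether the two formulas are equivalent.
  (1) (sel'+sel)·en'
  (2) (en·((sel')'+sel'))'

E1: (sel'+sel)·en'
    = en'   (complement / identity)
E2: (en·((sel')'+sel'))'
    = (en·(sel+sel'))'   (double negation)
    = en'   (complement / identity)
Both reduce to en', so they are equivalent.

Yes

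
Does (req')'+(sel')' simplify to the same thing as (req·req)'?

No

E1: (req')'+(sel')'
    = (req')'+sel
    = req+sel
E2: (req·req)'
    = req'
These differ: at req=1, sel=0, E1 = 1 but E2 = 0.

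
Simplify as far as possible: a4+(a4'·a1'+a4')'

a4

a4+(a4'·a1'+a4')'
= a4+(a4')'   — absorption
= a4+a4   — double negation
= a4   — idempotence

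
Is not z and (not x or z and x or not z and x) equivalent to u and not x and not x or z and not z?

No

E1: not z and (not x or z and x or not z and x)
    = not z and (not x or x)   [distribution]
    = not z   [complement / identity]
E2: u and not x and not x or z and not z
    = u and not x or z and not z   [idempotence]
    = u and not x   [complement / identity]
These differ: at u=0, x=0, z=0, E1 = 1 but E2 = 0.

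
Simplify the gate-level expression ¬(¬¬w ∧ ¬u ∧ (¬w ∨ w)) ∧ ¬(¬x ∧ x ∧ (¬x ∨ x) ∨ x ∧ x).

(¬w ∨ u) ∧ ¬x

¬(¬¬w ∧ ¬u ∧ (¬w ∨ w)) ∧ ¬(¬x ∧ x ∧ (¬x ∨ x) ∨ x ∧ x)
= ¬(¬¬w ∧ ¬u ∧ (¬w ∨ w)) ∧ ¬(¬x ∧ x ∨ x ∧ x)   — complement / identity
= ¬(¬¬w ∧ ¬u ∧ (¬w ∨ w)) ∧ ¬x   — distribution
= ¬(¬¬w ∧ ¬u) ∧ ¬x   — complement / identity
= (¬w ∨ u) ∧ ¬x   — De Morgan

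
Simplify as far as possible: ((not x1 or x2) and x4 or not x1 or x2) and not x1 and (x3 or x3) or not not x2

not x1 and x3 or x2

((not x1 or x2) and x4 or not x1 or x2) and not x1 and (x3 or x3) or not not x2
= (not x1 or x2) and not x1 and (x3 or x3) or not not x2
= (not x1 or x2) and not x1 and (x3 or x3) or x2
= not x1 and (x3 or x3) or x2
= not x1 and x3 or x2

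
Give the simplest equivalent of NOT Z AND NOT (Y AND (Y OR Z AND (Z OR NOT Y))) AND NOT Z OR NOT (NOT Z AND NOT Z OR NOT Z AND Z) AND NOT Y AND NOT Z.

NOT Z AND NOT (Y AND (Y OR Z AND (Z OR NOT Y))) AND NOT Z OR NOT (NOT Z AND NOT Z OR NOT Z AND Z) AND NOT Y AND NOT Z
= NOT Z AND NOT (Y AND (Y OR Z)) AND NOT Z OR NOT (NOT Z AND NOT Z OR NOT Z AND Z) AND NOT Y AND NOT Z
= NOT Z AND NOT (Y AND (Y OR Z)) AND NOT Z OR NOT NOT Z AND NOT Y AND NOT Z
= NOT Z AND NOT (Y AND (Y OR Z)) AND NOT Z OR Z AND NOT Y AND NOT Z
= NOT Z AND NOT Y AND NOT Z OR Z AND NOT Y AND NOT Z
= NOT Y AND NOT Z

NOT Y AND NOT Z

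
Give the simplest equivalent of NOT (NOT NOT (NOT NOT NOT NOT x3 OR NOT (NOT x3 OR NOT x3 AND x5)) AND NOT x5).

NOT (NOT NOT (NOT NOT NOT NOT x3 OR NOT (NOT x3 OR NOT x3 AND x5)) AND NOT x5)
= NOT (NOT NOT (NOT NOT x3 OR NOT (NOT x3 OR NOT x3 AND x5)) AND NOT x5)   (double negation)
= NOT (NOT NOT x3 OR NOT (NOT x3 OR NOT x3 AND x5)) OR x5   (De Morgan)
= NOT (NOT NOT x3 OR NOT NOT x3) OR x5   (absorption)
= NOT NOT NOT x3 OR x5   (idempotence)
= NOT x3 OR x5   (double negation)

NOT x3 OR x5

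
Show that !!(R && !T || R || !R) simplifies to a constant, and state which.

true

!!(R && !T || R || !R)
= !!(R || !R)   [absorption]
= R || !R   [double negation]
= true   [complement]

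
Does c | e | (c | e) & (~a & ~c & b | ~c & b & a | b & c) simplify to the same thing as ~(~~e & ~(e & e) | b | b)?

E1: c | e | (c | e) & (~a & ~c & b | ~c & b & a | b & c)
    = c | e | (c | e) & (~c & b | b & c)
    = c | e | (c | e) & b
    = c | e
E2: ~(~~e & ~(e & e) | b | b)
    = ~(e & ~(e & e) | b | b)
    = ~(e & ~e | b | b)
    = ~(e & ~e | b)
    = ~b
These differ: at a=0, b=1, c=1, e=1, E1 = 1 but E2 = 0.

No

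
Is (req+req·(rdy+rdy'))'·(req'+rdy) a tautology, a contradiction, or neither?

(req+req·(rdy+rdy'))'·(req'+rdy)
= (req+req)'·(req'+rdy)
= req'·(req'+rdy)
= req'
This depends on req, so it is not a constant.

neither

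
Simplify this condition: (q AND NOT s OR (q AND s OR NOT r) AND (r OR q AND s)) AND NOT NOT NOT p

q AND NOT p

(q AND NOT s OR (q AND s OR NOT r) AND (r OR q AND s)) AND NOT NOT NOT p
= (q AND NOT s OR q AND s OR NOT r AND r) AND NOT NOT NOT p   — distribution
= (q AND NOT s OR q AND s) AND NOT NOT NOT p   — complement / identity
= q AND NOT NOT NOT p   — distribution
= q AND NOT p   — double negation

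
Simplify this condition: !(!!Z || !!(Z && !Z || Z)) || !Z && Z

!Z

!(!!Z || !!(Z && !Z || Z)) || !Z && Z
= !(!!Z || !!Z) || !Z && Z   — complement / identity
= !Z && !Z || !Z && Z   — De Morgan
= !Z   — distribution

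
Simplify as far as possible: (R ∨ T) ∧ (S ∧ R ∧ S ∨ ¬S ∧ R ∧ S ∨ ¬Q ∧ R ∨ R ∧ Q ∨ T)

R ∨ T

(R ∨ T) ∧ (S ∧ R ∧ S ∨ ¬S ∧ R ∧ S ∨ ¬Q ∧ R ∨ R ∧ Q ∨ T)
= (R ∨ T) ∧ (R ∧ S ∨ ¬Q ∧ R ∨ R ∧ Q ∨ T)   — distribution
= (R ∨ T) ∧ (R ∧ S ∨ R ∨ T)   — distribution
= (R ∨ T) ∧ (R ∨ T)   — absorption
= R ∨ T   — idempotence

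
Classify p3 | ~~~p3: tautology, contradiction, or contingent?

tautology

p3 | ~~~p3
= p3 | ~p3
= 1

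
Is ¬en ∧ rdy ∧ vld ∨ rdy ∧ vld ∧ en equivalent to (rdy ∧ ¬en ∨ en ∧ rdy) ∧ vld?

E1: ¬en ∧ rdy ∧ vld ∨ rdy ∧ vld ∧ en
    = rdy ∧ vld   (distribution)
E2: (rdy ∧ ¬en ∨ en ∧ rdy) ∧ vld
    = rdy ∧ vld   (distribution)
Both reduce to rdy ∧ vld, so they are equivalent.

Yes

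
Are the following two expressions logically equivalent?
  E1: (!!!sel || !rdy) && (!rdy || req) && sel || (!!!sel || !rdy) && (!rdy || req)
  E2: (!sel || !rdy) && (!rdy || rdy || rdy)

E1: (!!!sel || !rdy) && (!rdy || req) && sel || (!!!sel || !rdy) && (!rdy || req)
    = (!!!sel || !rdy) && (!rdy || req)
    = (!sel || !rdy) && (!rdy || req)
    = !rdy || !sel && req
E2: (!sel || !rdy) && (!rdy || rdy || rdy)
    = (!sel || !rdy) && (!rdy || rdy)
    = !sel || !rdy
These differ: at rdy=1, req=0, sel=0, E1 = 0 but E2 = 1.

No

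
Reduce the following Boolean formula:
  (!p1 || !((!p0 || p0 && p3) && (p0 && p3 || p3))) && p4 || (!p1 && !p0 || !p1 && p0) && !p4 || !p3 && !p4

!p1 || !p3

(!p1 || !((!p0 || p0 && p3) && (p0 && p3 || p3))) && p4 || (!p1 && !p0 || !p1 && p0) && !p4 || !p3 && !p4
= (!p1 || !(!p0 && p3 || p0 && p3)) && p4 || (!p1 && !p0 || !p1 && p0) && !p4 || !p3 && !p4   — distribution
= (!p1 || !(!p0 && p3 || p0 && p3)) && p4 || (!p1 && !p0 || !p1 && p0 || !p3) && !p4   — distribution
= (!p1 || !p3) && p4 || (!p1 && !p0 || !p1 && p0 || !p3) && !p4   — distribution
= (!p1 || !p3) && p4 || (!p1 || !p3) && !p4   — distribution
= !p1 || !p3   — distribution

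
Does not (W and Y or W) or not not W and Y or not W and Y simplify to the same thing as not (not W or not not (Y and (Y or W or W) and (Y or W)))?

E1: not (W and Y or W) or not not W and Y or not W and Y
    = not (W and Y or W) or W and Y or not W and Y   (double negation)
    = not (W and Y or W) or Y   (distribution)
    = not W or Y   (absorption)
E2: not (not W or not not (Y and (Y or W or W) and (Y or W)))
    = W and not (Y and (Y or W or W) and (Y or W))   (De Morgan)
    = W and not (Y and (Y or W))   (absorption)
    = W and not Y   (absorption)
These differ: at W=0, Y=0, E1 = 1 but E2 = 0.

No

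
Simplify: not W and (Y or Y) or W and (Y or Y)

Y

not W and (Y or Y) or W and (Y or Y)
= Y or Y   — distribution
= Y   — idempotence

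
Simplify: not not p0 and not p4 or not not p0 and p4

p0

not not p0 and not p4 or not not p0 and p4
= not not p0   — distribution
= p0   — double negation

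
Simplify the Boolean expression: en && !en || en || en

en && !en || en || en
= en || en
= en

en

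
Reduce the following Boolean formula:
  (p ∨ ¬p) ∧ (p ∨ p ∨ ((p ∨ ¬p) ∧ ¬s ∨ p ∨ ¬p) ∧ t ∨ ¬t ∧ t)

p ∨ t

(p ∨ ¬p) ∧ (p ∨ p ∨ ((p ∨ ¬p) ∧ ¬s ∨ p ∨ ¬p) ∧ t ∨ ¬t ∧ t)
= p ∨ p ∨ ((p ∨ ¬p) ∧ ¬s ∨ p ∨ ¬p) ∧ t ∨ ¬t ∧ t   (complement / identity)
= p ∨ ((p ∨ ¬p) ∧ ¬s ∨ p ∨ ¬p) ∧ t ∨ ¬t ∧ t   (idempotence)
= p ∨ (p ∨ ¬p) ∧ t ∨ ¬t ∧ t   (absorption)
= p ∨ (p ∨ ¬p) ∧ t   (complement / identity)
= p ∨ t   (complement / identity)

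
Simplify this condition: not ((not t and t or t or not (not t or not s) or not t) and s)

not ((not t and t or t or not (not t or not s) or not t) and s)
= not ((t or not (not t or not s) or not t) and s)   (complement / identity)
= not ((t or t and s or not t) and s)   (De Morgan)
= not ((t or not t) and s)   (absorption)
= not s   (complement / identity)

not s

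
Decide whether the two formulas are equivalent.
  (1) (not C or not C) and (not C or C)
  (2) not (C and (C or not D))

Yes

E1: (not C or not C) and (not C or C)
    = not C and C or not C   (distribution)
    = not C   (complement / identity)
E2: not (C and (C or not D))
    = not C   (absorption)
Both reduce to not C, so they are equivalent.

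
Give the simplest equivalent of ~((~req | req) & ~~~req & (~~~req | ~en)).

req

~((~req | req) & ~~~req & (~~~req | ~en))
= ~((~req | req) & ~~~req)   [absorption]
= ~~~~req   [complement / identity]
= ~~req   [double negation]
= req   [double negation]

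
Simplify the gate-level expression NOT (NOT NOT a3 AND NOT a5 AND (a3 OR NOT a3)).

NOT (NOT NOT a3 AND NOT a5 AND (a3 OR NOT a3))
= NOT (NOT NOT a3 AND NOT a5)   (complement / identity)
= NOT a3 OR a5   (De Morgan)

NOT a3 OR a5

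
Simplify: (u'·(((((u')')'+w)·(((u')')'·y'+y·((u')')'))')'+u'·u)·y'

(u'·(((((u')')'+w)·(((u')')'·y'+y·((u')')'))')'+u'·u)·y'
= (u'·(((((u')')'+w)·((u')')')')'+u'·u)·y'   [distribution]
= (u'·((((u')')')')'+u'·u)·y'   [absorption]
= (u'·((u')')'+u'·u)·y'   [double negation]
= (u'·u'+u'·u)·y'   [double negation]
= u'·y'   [distribution]

u'·y'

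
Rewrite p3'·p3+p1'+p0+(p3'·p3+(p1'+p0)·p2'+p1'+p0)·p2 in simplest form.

p1'+p0

p3'·p3+p1'+p0+(p3'·p3+(p1'+p0)·p2'+p1'+p0)·p2
= p3'·p3+p1'+p0+(p3'·p3+p1'+p0)·p2
= p3'·p3+p1'+p0
= p1'+p0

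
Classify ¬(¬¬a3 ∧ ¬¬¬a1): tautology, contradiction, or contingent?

¬(¬¬a3 ∧ ¬¬¬a1)
= ¬(¬¬a3 ∧ ¬a1)   — double negation
= ¬a3 ∨ a1   — De Morgan
This depends on a1, a3, so it is not a constant.

contingent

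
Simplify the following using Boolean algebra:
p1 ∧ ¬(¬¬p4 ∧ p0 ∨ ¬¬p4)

p1 ∧ ¬p4

p1 ∧ ¬(¬¬p4 ∧ p0 ∨ ¬¬p4)
= p1 ∧ ¬¬¬p4   — absorption
= p1 ∧ ¬p4   — double negation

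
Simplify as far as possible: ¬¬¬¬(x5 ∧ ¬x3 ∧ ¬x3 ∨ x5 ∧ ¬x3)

¬¬¬¬(x5 ∧ ¬x3 ∧ ¬x3 ∨ x5 ∧ ¬x3)
= ¬¬¬¬(x5 ∧ ¬x3)   [absorption]
= ¬¬(x5 ∧ ¬x3)   [double negation]
= x5 ∧ ¬x3   [double negation]

x5 ∧ ¬x3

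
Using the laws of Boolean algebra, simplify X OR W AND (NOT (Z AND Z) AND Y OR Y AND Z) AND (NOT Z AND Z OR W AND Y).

X OR W AND Y

X OR W AND (NOT (Z AND Z) AND Y OR Y AND Z) AND (NOT Z AND Z OR W AND Y)
= X OR W AND (NOT (Z AND Z) AND Y OR Y AND Z) AND W AND Y   [complement / identity]
= X OR W AND (NOT Z AND Y OR Y AND Z) AND W AND Y   [idempotence]
= X OR W AND Y AND W AND Y   [distribution]
= X OR W AND Y   [idempotence]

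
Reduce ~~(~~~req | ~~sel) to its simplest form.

~~(~~~req | ~~sel)
= ~~(~~~req | sel)
= ~~(~req | sel)
= ~req | sel

~req | sel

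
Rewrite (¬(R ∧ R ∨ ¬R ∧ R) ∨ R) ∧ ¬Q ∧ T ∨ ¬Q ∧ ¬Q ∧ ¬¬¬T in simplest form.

¬Q

(¬(R ∧ R ∨ ¬R ∧ R) ∨ R) ∧ ¬Q ∧ T ∨ ¬Q ∧ ¬Q ∧ ¬¬¬T
= (¬(R ∧ R ∨ ¬R ∧ R) ∨ R) ∧ ¬Q ∧ T ∨ ¬Q ∧ ¬Q ∧ ¬T   — double negation
= (¬R ∨ R) ∧ ¬Q ∧ T ∨ ¬Q ∧ ¬Q ∧ ¬T   — distribution
= ¬Q ∧ T ∨ ¬Q ∧ ¬Q ∧ ¬T   — complement / identity
= ¬Q ∧ T ∨ ¬Q ∧ ¬T   — idempotence
= ¬Q   — distribution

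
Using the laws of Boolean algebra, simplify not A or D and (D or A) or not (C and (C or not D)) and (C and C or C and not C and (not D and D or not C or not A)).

not A or D and (D or A) or not (C and (C or not D)) and (C and C or C and not C and (not D and D or not C or not A))
= not A or D and (D or A) or not C and (C and C or C and not C and (not D and D or not C or not A))
= not A or D and (D or A) or not C and (C and C or C and not C and (not C or not A))
= not A or D or not C and (C and C or C and not C and (not C or not A))
= not A or D or not C and (C and C or C and not C)
= not A or D or not C and C
= not A or D

not A or D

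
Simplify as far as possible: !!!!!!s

!!!!!!s
= !!!!s   (double negation)
= !!s   (double negation)
= s   (double negation)

s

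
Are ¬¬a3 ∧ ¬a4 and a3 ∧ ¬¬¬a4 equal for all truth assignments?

Yes

E1: ¬¬a3 ∧ ¬a4
    = a3 ∧ ¬a4   [double negation]
E2: a3 ∧ ¬¬¬a4
    = a3 ∧ ¬a4   [double negation]
Both reduce to a3 ∧ ¬a4, so they are equivalent.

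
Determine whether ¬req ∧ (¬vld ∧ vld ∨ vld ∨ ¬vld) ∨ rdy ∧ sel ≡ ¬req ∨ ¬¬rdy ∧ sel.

E1: ¬req ∧ (¬vld ∧ vld ∨ vld ∨ ¬vld) ∨ rdy ∧ sel
    = ¬req ∧ (vld ∨ ¬vld) ∨ rdy ∧ sel   — complement / identity
    = ¬req ∨ rdy ∧ sel   — complement / identity
E2: ¬req ∨ ¬¬rdy ∧ sel
    = ¬req ∨ rdy ∧ sel   — double negation
Both reduce to ¬req ∨ rdy ∧ sel, so they are equivalent.

Yes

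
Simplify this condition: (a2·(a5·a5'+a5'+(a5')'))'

a2'

(a2·(a5·a5'+a5'+(a5')'))'
= (a2·(a5'+(a5')'))'   [complement / identity]
= (a2·(a5'+a5))'   [double negation]
= a2'   [complement / identity]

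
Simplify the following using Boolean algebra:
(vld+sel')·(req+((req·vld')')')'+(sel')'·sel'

(vld+sel')·(req+((req·vld')')')'+(sel')'·sel'
= (vld+sel')·(req+((req·vld')')')'+sel·sel'   — double negation
= (vld+sel')·(req+((req·vld')')')'   — complement / identity
= (vld+sel')·(req+req·vld')'   — double negation
= (vld+sel')·req'   — absorption

(vld+sel')·req'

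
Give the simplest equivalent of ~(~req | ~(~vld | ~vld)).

req & ~vld

~(~req | ~(~vld | ~vld))
= req & (~vld | ~vld)
= req & ~vld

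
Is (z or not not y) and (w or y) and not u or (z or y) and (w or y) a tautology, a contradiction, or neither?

(z or not not y) and (w or y) and not u or (z or y) and (w or y)
= (z or y) and (w or y) and not u or (z or y) and (w or y)   (double negation)
= (z or y) and (w or y)   (absorption)
= z and w or y   (distribution)
This depends on w, y, z, so it is not a constant.

neither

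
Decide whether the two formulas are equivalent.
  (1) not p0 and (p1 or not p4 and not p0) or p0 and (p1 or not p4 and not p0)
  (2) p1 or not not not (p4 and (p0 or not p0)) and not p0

E1: not p0 and (p1 or not p4 and not p0) or p0 and (p1 or not p4 and not p0)
    = p1 or not p4 and not p0   — distribution
E2: p1 or not not not (p4 and (p0 or not p0)) and not p0
    = p1 or not not not p4 and not p0   — complement / identity
    = p1 or not p4 and not p0   — double negation
Both reduce to p1 or not p4 and not p0, so they are equivalent.

Yes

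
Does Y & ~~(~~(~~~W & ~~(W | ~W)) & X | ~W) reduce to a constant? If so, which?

no

Y & ~~(~~(~~~W & ~~(W | ~W)) & X | ~W)
= Y & (~~(~~~W & ~~(W | ~W)) & X | ~W)
= Y & (~(~~W | ~(W | ~W)) & X | ~W)
= Y & (~W & (W | ~W) & X | ~W)
= Y & (~W & X | ~W)
= Y & ~W
This depends on W, Y, so it is not a constant.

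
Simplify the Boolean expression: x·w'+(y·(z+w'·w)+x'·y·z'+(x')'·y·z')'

x·w'+y'

x·w'+(y·(z+w'·w)+x'·y·z'+(x')'·y·z')'
= x·w'+(y·z+x'·y·z'+(x')'·y·z')'   (complement / identity)
= x·w'+(y·z+x'·y·z'+x·y·z')'   (double negation)
= x·w'+(y·z+y·z')'   (distribution)
= x·w'+y'   (distribution)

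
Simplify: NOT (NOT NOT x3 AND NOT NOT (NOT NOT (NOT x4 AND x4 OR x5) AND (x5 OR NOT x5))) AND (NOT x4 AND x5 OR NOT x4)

NOT (NOT NOT x3 AND NOT NOT (NOT NOT (NOT x4 AND x4 OR x5) AND (x5 OR NOT x5))) AND (NOT x4 AND x5 OR NOT x4)
= NOT (NOT NOT x3 AND NOT NOT (NOT NOT x5 AND (x5 OR NOT x5))) AND (NOT x4 AND x5 OR NOT x4)   [complement / identity]
= NOT (NOT NOT x3 AND NOT NOT (x5 AND (x5 OR NOT x5))) AND (NOT x4 AND x5 OR NOT x4)   [double negation]
= NOT (NOT NOT x3 AND NOT NOT (x5 AND (x5 OR NOT x5))) AND NOT x4   [absorption]
= NOT (NOT NOT x3 AND NOT NOT x5) AND NOT x4   [complement / identity]
= (NOT x3 OR NOT x5) AND NOT x4   [De Morgan]

(NOT x3 OR NOT x5) AND NOT x4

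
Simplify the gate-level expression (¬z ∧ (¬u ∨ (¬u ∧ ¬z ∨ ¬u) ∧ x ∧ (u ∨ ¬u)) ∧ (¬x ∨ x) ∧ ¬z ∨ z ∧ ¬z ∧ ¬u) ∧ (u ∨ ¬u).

¬z ∧ ¬u

(¬z ∧ (¬u ∨ (¬u ∧ ¬z ∨ ¬u) ∧ x ∧ (u ∨ ¬u)) ∧ (¬x ∨ x) ∧ ¬z ∨ z ∧ ¬z ∧ ¬u) ∧ (u ∨ ¬u)
= (¬z ∧ (¬u ∨ ¬u ∧ x ∧ (u ∨ ¬u)) ∧ (¬x ∨ x) ∧ ¬z ∨ z ∧ ¬z ∧ ¬u) ∧ (u ∨ ¬u)   (absorption)
= (¬z ∧ (¬u ∨ ¬u ∧ x) ∧ (¬x ∨ x) ∧ ¬z ∨ z ∧ ¬z ∧ ¬u) ∧ (u ∨ ¬u)   (complement / identity)
= (¬z ∧ ¬u ∧ (¬x ∨ x) ∧ ¬z ∨ z ∧ ¬z ∧ ¬u) ∧ (u ∨ ¬u)   (absorption)
= (¬z ∧ ¬u ∧ ¬z ∨ z ∧ ¬z ∧ ¬u) ∧ (u ∨ ¬u)   (complement / identity)
= ¬z ∧ ¬u ∧ (u ∨ ¬u)   (distribution)
= ¬z ∧ ¬u   (complement / identity)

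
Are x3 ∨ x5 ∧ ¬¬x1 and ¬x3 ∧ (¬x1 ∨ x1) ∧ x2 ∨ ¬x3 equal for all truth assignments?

E1: x3 ∨ x5 ∧ ¬¬x1
    = x3 ∨ x5 ∧ x1
E2: ¬x3 ∧ (¬x1 ∨ x1) ∧ x2 ∨ ¬x3
    = ¬x3 ∧ x2 ∨ ¬x3
    = ¬x3
These differ: at x1=0, x2=0, x3=1, x5=0, E1 = 1 but E2 = 0.

No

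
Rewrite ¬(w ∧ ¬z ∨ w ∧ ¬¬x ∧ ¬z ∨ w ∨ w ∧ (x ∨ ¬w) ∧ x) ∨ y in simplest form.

¬(w ∧ ¬z ∨ w ∧ ¬¬x ∧ ¬z ∨ w ∨ w ∧ (x ∨ ¬w) ∧ x) ∨ y
= ¬(w ∧ ¬z ∨ w ∧ x ∧ ¬z ∨ w ∨ w ∧ (x ∨ ¬w) ∧ x) ∨ y   (double negation)
= ¬(w ∧ ¬z ∨ w ∧ x ∧ ¬z ∨ w ∨ w ∧ x) ∨ y   (absorption)
= ¬((w ∨ w ∧ x) ∧ ¬z ∨ w ∨ w ∧ x) ∨ y   (distribution)
= ¬(w ∨ w ∧ x) ∨ y   (absorption)
= ¬w ∨ y   (absorption)

¬w ∨ y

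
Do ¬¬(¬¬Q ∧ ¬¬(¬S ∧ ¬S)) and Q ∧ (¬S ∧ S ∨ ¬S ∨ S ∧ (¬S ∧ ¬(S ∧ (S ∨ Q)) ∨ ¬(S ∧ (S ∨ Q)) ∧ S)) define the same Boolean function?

E1: ¬¬(¬¬Q ∧ ¬¬(¬S ∧ ¬S))
    = ¬¬(¬¬Q ∧ ¬¬¬S)   (idempotence)
    = ¬(¬Q ∨ ¬¬S)   (De Morgan)
    = Q ∧ ¬S   (De Morgan)
E2: Q ∧ (¬S ∧ S ∨ ¬S ∨ S ∧ (¬S ∧ ¬(S ∧ (S ∨ Q)) ∨ ¬(S ∧ (S ∨ Q)) ∧ S))
    = Q ∧ (¬S ∧ S ∨ ¬S ∨ S ∧ ¬(S ∧ (S ∨ Q)))   (distribution)
    = Q ∧ (¬S ∧ S ∨ ¬S ∨ S ∧ ¬S)   (absorption)
    = Q ∧ (¬S ∨ S ∧ ¬S)   (complement / identity)
    = Q ∧ ¬S   (complement / identity)
Both reduce to Q ∧ ¬S, so they are equivalent.

Yes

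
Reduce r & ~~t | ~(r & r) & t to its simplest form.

r & ~~t | ~(r & r) & t
= r & t | ~(r & r) & t   [double negation]
= r & t | ~r & t   [idempotence]
= t   [distribution]

t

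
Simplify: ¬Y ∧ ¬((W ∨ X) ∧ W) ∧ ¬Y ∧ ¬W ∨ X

¬Y ∧ ¬W ∨ X

¬Y ∧ ¬((W ∨ X) ∧ W) ∧ ¬Y ∧ ¬W ∨ X
= ¬Y ∧ ¬W ∧ ¬Y ∧ ¬W ∨ X   (absorption)
= ¬Y ∧ ¬W ∨ X   (idempotence)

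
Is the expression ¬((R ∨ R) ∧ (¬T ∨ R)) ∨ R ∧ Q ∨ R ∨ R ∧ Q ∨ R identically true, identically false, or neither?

identically true

¬((R ∨ R) ∧ (¬T ∨ R)) ∨ R ∧ Q ∨ R ∨ R ∧ Q ∨ R
= ¬(R ∧ ¬T ∨ R) ∨ R ∧ Q ∨ R ∨ R ∧ Q ∨ R   — distribution
= ¬(R ∧ ¬T ∨ R) ∨ R ∧ Q ∨ R   — idempotence
= ¬R ∨ R ∧ Q ∨ R   — absorption
= ¬R ∨ R   — absorption
= True   — complement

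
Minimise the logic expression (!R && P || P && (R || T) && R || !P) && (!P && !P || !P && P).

(!R && P || P && (R || T) && R || !P) && (!P && !P || !P && P)
= (!R && P || P && R || !P) && (!P && !P || !P && P)   [absorption]
= (!R && P || P && R || !P) && !P   [distribution]
= (P || !P) && !P   [distribution]
= !P   [complement / identity]

!P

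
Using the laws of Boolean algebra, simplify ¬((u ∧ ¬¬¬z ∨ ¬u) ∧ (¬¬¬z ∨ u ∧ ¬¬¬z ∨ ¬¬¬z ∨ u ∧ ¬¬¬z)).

z

¬((u ∧ ¬¬¬z ∨ ¬u) ∧ (¬¬¬z ∨ u ∧ ¬¬¬z ∨ ¬¬¬z ∨ u ∧ ¬¬¬z))
= ¬((u ∧ ¬¬¬z ∨ ¬u) ∧ (¬¬¬z ∨ u ∧ ¬¬¬z))   — idempotence
= ¬(¬u ∧ ¬¬¬z ∨ u ∧ ¬¬¬z)   — distribution
= ¬¬¬¬z   — distribution
= ¬¬z   — double negation
= z   — double negation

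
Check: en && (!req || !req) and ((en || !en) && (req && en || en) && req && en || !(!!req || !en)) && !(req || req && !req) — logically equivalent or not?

E1: en && (!req || !req)
    = en && !req   [idempotence]
E2: ((en || !en) && (req && en || en) && req && en || !(!!req || !en)) && !(req || req && !req)
    = ((en || !en) && req && en || !(!!req || !en)) && !(req || req && !req)   [absorption]
    = (req && en || !(!!req || !en)) && !(req || req && !req)   [complement / identity]
    = (req && en || !(!!req || !en)) && !req   [complement / identity]
    = (req && en || !req && en) && !req   [De Morgan]
    = en && !req   [distribution]
Both reduce to en && !req, so they are equivalent.

Yes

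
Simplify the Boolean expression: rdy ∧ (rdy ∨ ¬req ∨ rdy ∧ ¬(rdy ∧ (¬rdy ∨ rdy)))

rdy ∧ (rdy ∨ ¬req ∨ rdy ∧ ¬(rdy ∧ (¬rdy ∨ rdy)))
= rdy ∧ (rdy ∨ ¬req ∨ rdy ∧ ¬rdy)
= rdy ∧ (rdy ∨ ¬req)
= rdy

rdy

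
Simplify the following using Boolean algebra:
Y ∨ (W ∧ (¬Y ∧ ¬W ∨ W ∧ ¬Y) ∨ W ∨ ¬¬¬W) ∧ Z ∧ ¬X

Y ∨ Z ∧ ¬X

Y ∨ (W ∧ (¬Y ∧ ¬W ∨ W ∧ ¬Y) ∨ W ∨ ¬¬¬W) ∧ Z ∧ ¬X
= Y ∨ (W ∧ ¬Y ∨ W ∨ ¬¬¬W) ∧ Z ∧ ¬X   [distribution]
= Y ∨ (W ∨ ¬¬¬W) ∧ Z ∧ ¬X   [absorption]
= Y ∨ (W ∨ ¬W) ∧ Z ∧ ¬X   [double negation]
= Y ∨ Z ∧ ¬X   [complement / identity]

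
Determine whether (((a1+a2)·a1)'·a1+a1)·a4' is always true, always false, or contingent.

contingent

(((a1+a2)·a1)'·a1+a1)·a4'
= (a1'·a1+a1)·a4'   — absorption
= a1·a4'   — complement / identity
This depends on a1, a4, so it is not a constant.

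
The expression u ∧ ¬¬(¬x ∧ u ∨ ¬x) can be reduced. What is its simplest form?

u ∧ ¬¬(¬x ∧ u ∨ ¬x)
= u ∧ ¬¬¬x   (absorption)
= u ∧ ¬x   (double negation)

u ∧ ¬x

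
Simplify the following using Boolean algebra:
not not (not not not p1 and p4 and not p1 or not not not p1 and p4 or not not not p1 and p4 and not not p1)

not p1 and p4

not not (not not not p1 and p4 and not p1 or not not not p1 and p4 or not not not p1 and p4 and not not p1)
= not not (not not not p1 and p4 or not not not p1 and p4 and not not p1)   [absorption]
= not not (not not not p1 and p4 or not not not p1 and p4 and p1)   [double negation]
= not not (not not not p1 and p4)   [absorption]
= not not not p1 and p4   [double negation]
= not p1 and p4   [double negation]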